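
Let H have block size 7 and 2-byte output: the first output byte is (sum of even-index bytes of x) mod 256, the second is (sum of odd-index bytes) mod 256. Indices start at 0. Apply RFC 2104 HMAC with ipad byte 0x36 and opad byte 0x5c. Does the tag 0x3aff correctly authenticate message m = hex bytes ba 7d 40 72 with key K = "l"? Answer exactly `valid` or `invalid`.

Key "l" = 6c is 1 byte ≤ B = 7; zero-pad to 7 bytes: K' = 6c 00 00 00 00 00 00.
K' ⊕ ipad = 5a 36 36 36 36 36 36; K' ⊕ opad = 30 5c 5c 5c 5c 5c 5c.
Inner hash: even-index sum = 491 mod 256 = 235; odd-index sum = 412 mod 256 = 156 → eb 9c.
Outer hash (recomputed tag): even-index sum = 480 mod 256 = 224; odd-index sum = 511 mod 256 = 255 → e0 ff.
Recomputed tag = e0ff; claimed = 3aff → mismatch.

invalid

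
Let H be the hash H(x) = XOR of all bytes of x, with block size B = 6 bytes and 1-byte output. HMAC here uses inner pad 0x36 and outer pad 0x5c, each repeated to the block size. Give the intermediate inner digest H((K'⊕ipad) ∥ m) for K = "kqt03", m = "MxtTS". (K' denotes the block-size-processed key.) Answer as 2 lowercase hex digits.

Key "kqt03" = 6b 71 74 30 33 is 5 bytes ≤ B = 6; zero-pad to 6 bytes: K' = 6b 71 74 30 33 00.
K' ⊕ ipad = 5d 47 42 06 05 36.
Inner input = 5d 47 42 06 05 36 ∥ 4d 78 74 54 53.
Inner hash: XOR 5d⊕47⊕42⊕06⊕05⊕36⊕4d⊕78⊕74⊕54⊕53 = 2b.

2b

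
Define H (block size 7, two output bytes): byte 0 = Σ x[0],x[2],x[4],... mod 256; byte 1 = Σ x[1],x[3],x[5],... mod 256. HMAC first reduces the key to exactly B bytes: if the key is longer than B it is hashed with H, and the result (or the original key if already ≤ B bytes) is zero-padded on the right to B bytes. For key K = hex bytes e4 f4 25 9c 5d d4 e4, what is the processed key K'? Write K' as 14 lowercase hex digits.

e4f4259c5dd4e4

Key hex bytes e4 f4 25 9c 5d d4 e4 is exactly B = 7 bytes: K' = e4 f4 25 9c 5d d4 e4.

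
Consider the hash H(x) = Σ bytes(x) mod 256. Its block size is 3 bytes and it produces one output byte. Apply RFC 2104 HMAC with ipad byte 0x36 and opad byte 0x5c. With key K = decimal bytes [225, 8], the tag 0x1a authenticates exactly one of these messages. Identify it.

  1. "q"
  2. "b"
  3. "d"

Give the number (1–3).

2

Key decimal bytes [225, 8] = e1 08 is 2 bytes ≤ B = 3; zero-pad to 3 bytes: K' = e1 08 00.
K' ⊕ ipad = d7 3e 36; K' ⊕ opad = bd 54 5c.
m1: inner = H(d7 3e 36 71) = bc; tag = H(bd 54 5c bc) = 29
m2: inner = H(d7 3e 36 62) = ad; tag = H(bd 54 5c ad) = 1a ← matches
m3: inner = H(d7 3e 36 64) = af; tag = H(bd 54 5c af) = 1c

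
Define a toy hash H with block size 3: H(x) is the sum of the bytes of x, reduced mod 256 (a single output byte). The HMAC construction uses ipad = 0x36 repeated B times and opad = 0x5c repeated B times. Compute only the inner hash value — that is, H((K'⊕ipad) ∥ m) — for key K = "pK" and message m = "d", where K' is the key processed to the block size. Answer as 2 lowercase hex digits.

Key "pK" = 70 4b is 2 bytes ≤ B = 3; zero-pad to 3 bytes: K' = 70 4b 00.
K' ⊕ ipad = 46 7d 36.
Inner input = 46 7d 36 ∥ 64.
Inner hash: sum = 70+125+54+100 = 349; mod 256 = 93 → 5d.

5d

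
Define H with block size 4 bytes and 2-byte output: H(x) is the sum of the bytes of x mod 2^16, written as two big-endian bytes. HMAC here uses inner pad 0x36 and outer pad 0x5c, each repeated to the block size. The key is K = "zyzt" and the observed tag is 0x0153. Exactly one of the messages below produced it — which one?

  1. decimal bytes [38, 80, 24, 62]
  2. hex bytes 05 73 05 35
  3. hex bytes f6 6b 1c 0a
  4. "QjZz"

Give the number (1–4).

4

Key "zyzt" = 7a 79 7a 74 is exactly B = 4 bytes: K' = 7a 79 7a 74.
K' ⊕ ipad = 4c 4f 4c 42; K' ⊕ opad = 26 25 26 28.
m1: inner = H(4c 4f 4c 42 26 50 18 3e) = 01 f5; tag = H(26 25 26 28 01 f5) = 018f
m2: inner = H(4c 4f 4c 42 05 73 05 35) = 01 db; tag = H(26 25 26 28 01 db) = 0175
m3: inner = H(4c 4f 4c 42 f6 6b 1c 0a) = 02 b0; tag = H(26 25 26 28 02 b0) = 014b
m4: inner = H(4c 4f 4c 42 51 6a 5a 7a) = 02 b8; tag = H(26 25 26 28 02 b8) = 0153 ← matches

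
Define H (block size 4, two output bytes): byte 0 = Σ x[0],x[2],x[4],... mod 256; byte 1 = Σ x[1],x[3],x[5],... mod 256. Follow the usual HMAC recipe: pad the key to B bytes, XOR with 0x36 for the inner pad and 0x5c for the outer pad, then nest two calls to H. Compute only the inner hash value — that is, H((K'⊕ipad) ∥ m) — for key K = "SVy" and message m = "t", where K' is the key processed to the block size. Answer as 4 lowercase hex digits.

Key "SVy" = 53 56 79 is 3 bytes ≤ B = 4; zero-pad to 4 bytes: K' = 53 56 79 00.
K' ⊕ ipad = 65 60 4f 36.
Inner input = 65 60 4f 36 ∥ 74.
Inner hash: even-index sum = 296 mod 256 = 40; odd-index sum = 150 mod 256 = 150 → 28 96.

2896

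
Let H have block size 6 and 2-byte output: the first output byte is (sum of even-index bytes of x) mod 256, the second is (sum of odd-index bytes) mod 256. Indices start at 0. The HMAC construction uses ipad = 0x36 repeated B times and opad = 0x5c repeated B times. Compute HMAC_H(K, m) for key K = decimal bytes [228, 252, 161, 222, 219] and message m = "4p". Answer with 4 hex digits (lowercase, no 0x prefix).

c6d6

Key decimal bytes [228, 252, 161, 222, 219] = e4 fc a1 de db is 5 bytes ≤ B = 6; zero-pad to 6 bytes: K' = e4 fc a1 de db 00.
K' ⊕ ipad = d2 ca 97 e8 ed 36.  K' ⊕ opad = b8 a0 fd 82 87 5c.
Inner input = (K'⊕ipad) ∥ m = d2 ca 97 e8 ed 36 ∥ 34 70.
Inner hash: even-index sum = 650 mod 256 = 138; odd-index sum = 600 mod 256 = 88 → 8a 58.
Outer input = (K'⊕opad) ∥ inner = b8 a0 fd 82 87 5c ∥ 8a 58.
Outer hash (tag): even-index sum = 710 mod 256 = 198; odd-index sum = 470 mod 256 = 214 → c6 d6.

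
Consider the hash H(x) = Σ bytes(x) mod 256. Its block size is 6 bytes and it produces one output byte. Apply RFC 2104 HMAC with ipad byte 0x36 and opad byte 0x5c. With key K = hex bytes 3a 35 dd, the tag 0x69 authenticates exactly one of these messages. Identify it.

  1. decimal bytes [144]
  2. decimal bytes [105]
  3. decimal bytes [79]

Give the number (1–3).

2

Key hex bytes 3a 35 dd is 3 bytes ≤ B = 6; zero-pad to 6 bytes: K' = 3a 35 dd 00 00 00.
K' ⊕ ipad = 0c 03 eb 36 36 36; K' ⊕ opad = 66 69 81 5c 5c 5c.
m1: inner = H(0c 03 eb 36 36 36 90) = 2c; tag = H(66 69 81 5c 5c 5c 2c) = 90
m2: inner = H(0c 03 eb 36 36 36 69) = 05; tag = H(66 69 81 5c 5c 5c 05) = 69 ← matches
m3: inner = H(0c 03 eb 36 36 36 4f) = eb; tag = H(66 69 81 5c 5c 5c eb) = 4f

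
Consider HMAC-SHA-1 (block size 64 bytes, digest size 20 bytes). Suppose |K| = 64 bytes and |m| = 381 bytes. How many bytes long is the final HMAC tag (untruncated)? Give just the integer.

The tag is one SHA-1 digest: 20 bytes.

20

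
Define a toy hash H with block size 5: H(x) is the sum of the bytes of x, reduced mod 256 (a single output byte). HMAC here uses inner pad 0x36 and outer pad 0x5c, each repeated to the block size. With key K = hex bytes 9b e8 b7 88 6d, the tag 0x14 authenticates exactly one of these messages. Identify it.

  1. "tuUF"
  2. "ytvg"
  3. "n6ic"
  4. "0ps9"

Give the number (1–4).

1

Key hex bytes 9b e8 b7 88 6d is exactly B = 5 bytes: K' = 9b e8 b7 88 6d.
K' ⊕ ipad = ad de 81 be 5b; K' ⊕ opad = c7 b4 eb d4 31.
m1: inner = H(ad de 81 be 5b 74 75 55 46) = a9; tag = H(c7 b4 eb d4 31 a9) = 14 ← matches
m2: inner = H(ad de 81 be 5b 79 74 76 67) = ef; tag = H(c7 b4 eb d4 31 ef) = 5a
m3: inner = H(ad de 81 be 5b 6e 36 69 63) = 95; tag = H(c7 b4 eb d4 31 95) = 00
m4: inner = H(ad de 81 be 5b 30 70 73 39) = 71; tag = H(c7 b4 eb d4 31 71) = dc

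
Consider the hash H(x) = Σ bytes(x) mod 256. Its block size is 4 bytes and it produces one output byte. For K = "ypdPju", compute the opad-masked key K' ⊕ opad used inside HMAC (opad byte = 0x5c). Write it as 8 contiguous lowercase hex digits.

205c5c5c

Key "ypdPju" = 79 70 64 50 6a 75 is 6 bytes > B = 4, so hash it first: H(key) = 7c, then zero-pad to 4 bytes: K' = 7c 00 00 00.
XOR each byte with 0x5c: 7c⊕5c=20, 00⊕5c=5c, 00⊕5c=5c, 00⊕5c=5c.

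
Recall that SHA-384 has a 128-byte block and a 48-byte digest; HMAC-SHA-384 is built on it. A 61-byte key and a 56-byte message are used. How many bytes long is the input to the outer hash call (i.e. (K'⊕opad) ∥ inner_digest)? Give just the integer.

Key is 61 ≤ 128 bytes, zero-padded: |K'| = 128.
Outer input = (K'⊕opad) ∥ H(inner) → 128 + 48 = 176 bytes.

176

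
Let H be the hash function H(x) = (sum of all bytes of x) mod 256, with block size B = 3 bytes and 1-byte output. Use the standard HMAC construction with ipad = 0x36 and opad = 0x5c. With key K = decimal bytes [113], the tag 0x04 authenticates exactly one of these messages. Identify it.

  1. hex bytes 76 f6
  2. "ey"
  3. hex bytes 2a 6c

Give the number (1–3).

1

Key decimal bytes [113] = 71 is 1 byte ≤ B = 3; zero-pad to 3 bytes: K' = 71 00 00.
K' ⊕ ipad = 47 36 36; K' ⊕ opad = 2d 5c 5c.
m1: inner = H(47 36 36 76 f6) = 1f; tag = H(2d 5c 5c 1f) = 04 ← matches
m2: inner = H(47 36 36 65 79) = 91; tag = H(2d 5c 5c 91) = 76
m3: inner = H(47 36 36 2a 6c) = 49; tag = H(2d 5c 5c 49) = 2e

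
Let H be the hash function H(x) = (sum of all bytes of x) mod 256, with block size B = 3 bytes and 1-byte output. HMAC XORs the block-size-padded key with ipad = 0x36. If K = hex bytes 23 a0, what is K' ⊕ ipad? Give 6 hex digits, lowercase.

Key hex bytes 23 a0 is 2 bytes ≤ B = 3; zero-pad to 3 bytes: K' = 23 a0 00.
XOR each byte with 0x36: 23⊕36=15, a0⊕36=96, 00⊕36=36.

159636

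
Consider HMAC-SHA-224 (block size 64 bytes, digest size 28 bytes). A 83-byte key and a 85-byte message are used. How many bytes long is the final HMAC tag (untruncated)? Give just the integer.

The tag is one SHA-224 digest: 28 bytes.

28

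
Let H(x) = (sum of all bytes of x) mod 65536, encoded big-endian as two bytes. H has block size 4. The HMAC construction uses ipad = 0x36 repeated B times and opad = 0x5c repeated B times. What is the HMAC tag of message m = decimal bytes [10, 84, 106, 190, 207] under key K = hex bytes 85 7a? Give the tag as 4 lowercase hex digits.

027a

Key hex bytes 85 7a is 2 bytes ≤ B = 4; zero-pad to 4 bytes: K' = 85 7a 00 00.
K' ⊕ ipad = b3 4c 36 36.  K' ⊕ opad = d9 26 5c 5c.
Inner input = (K'⊕ipad) ∥ m = b3 4c 36 36 ∥ 0a 54 6a be cf.
Inner hash: sum = 179+76+54+54+10+84+106+190+207 = 960 → 03 c0.
Outer input = (K'⊕opad) ∥ inner = d9 26 5c 5c ∥ 03 c0.
Outer hash (tag): sum = 217+38+92+92+3+192 = 634 → 02 7a.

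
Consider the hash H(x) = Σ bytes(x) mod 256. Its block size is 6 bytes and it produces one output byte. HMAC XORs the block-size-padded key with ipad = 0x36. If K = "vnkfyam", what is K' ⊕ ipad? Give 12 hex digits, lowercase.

ca3636363636

Key "vnkfyam" = 76 6e 6b 66 79 61 6d is 7 bytes > B = 6, so hash it first: H(key) = fc, then zero-pad to 6 bytes: K' = fc 00 00 00 00 00.
XOR each byte with 0x36: fc⊕36=ca, 00⊕36=36, 00⊕36=36, 00⊕36=36, 00⊕36=36, 00⊕36=36.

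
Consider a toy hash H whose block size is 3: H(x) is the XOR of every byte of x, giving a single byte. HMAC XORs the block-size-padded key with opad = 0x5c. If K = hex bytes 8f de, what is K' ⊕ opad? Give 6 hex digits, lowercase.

d3825c

Key hex bytes 8f de is 2 bytes ≤ B = 3; zero-pad to 3 bytes: K' = 8f de 00.
XOR each byte with 0x5c: 8f⊕5c=d3, de⊕5c=82, 00⊕5c=5c.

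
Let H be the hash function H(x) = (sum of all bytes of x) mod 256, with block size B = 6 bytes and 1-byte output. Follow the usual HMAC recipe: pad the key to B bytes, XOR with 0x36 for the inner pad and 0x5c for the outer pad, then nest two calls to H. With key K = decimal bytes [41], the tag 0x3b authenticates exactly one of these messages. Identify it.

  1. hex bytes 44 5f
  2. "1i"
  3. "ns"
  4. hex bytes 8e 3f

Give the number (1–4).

Key decimal bytes [41] = 29 is 1 byte ≤ B = 6; zero-pad to 6 bytes: K' = 29 00 00 00 00 00.
K' ⊕ ipad = 1f 36 36 36 36 36; K' ⊕ opad = 75 5c 5c 5c 5c 5c.
m1: inner = H(1f 36 36 36 36 36 44 5f) = d0; tag = H(75 5c 5c 5c 5c 5c d0) = 11
m2: inner = H(1f 36 36 36 36 36 31 69) = c7; tag = H(75 5c 5c 5c 5c 5c c7) = 08
m3: inner = H(1f 36 36 36 36 36 6e 73) = 0e; tag = H(75 5c 5c 5c 5c 5c 0e) = 4f
m4: inner = H(1f 36 36 36 36 36 8e 3f) = fa; tag = H(75 5c 5c 5c 5c 5c fa) = 3b ← matches

4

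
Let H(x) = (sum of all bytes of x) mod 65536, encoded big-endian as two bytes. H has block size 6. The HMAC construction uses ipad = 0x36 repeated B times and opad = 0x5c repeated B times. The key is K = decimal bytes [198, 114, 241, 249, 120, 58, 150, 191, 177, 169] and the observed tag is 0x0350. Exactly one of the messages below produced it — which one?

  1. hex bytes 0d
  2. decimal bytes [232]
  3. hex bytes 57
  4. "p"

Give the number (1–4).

2

Key decimal bytes [198, 114, 241, 249, 120, 58, 150, 191, 177, 169] = c6 72 f1 f9 78 3a 96 bf b1 a9 is 10 bytes > B = 6, so hash it first: H(key) = 06 83, then zero-pad to 6 bytes: K' = 06 83 00 00 00 00.
K' ⊕ ipad = 30 b5 36 36 36 36; K' ⊕ opad = 5a df 5c 5c 5c 5c.
m1: inner = H(30 b5 36 36 36 36 0d) = 01 ca; tag = H(5a df 5c 5c 5c 5c 01 ca) = 0374
m2: inner = H(30 b5 36 36 36 36 e8) = 02 a5; tag = H(5a df 5c 5c 5c 5c 02 a5) = 0350 ← matches
m3: inner = H(30 b5 36 36 36 36 57) = 02 14; tag = H(5a df 5c 5c 5c 5c 02 14) = 02bf
m4: inner = H(30 b5 36 36 36 36 70) = 02 2d; tag = H(5a df 5c 5c 5c 5c 02 2d) = 02d8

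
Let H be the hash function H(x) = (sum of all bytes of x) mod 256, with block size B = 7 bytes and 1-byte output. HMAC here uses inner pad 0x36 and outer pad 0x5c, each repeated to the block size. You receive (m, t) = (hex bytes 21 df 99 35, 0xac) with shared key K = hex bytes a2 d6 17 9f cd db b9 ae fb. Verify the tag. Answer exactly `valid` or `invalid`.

Key hex bytes a2 d6 17 9f cd db b9 ae fb is 9 bytes > B = 7, so hash it first: H(key) = 38, then zero-pad to 7 bytes: K' = 38 00 00 00 00 00 00.
K' ⊕ ipad = 0e 36 36 36 36 36 36; K' ⊕ opad = 64 5c 5c 5c 5c 5c 5c.
Inner hash: sum = 14+54+54+54+54+54+54+33+223+153+53 = 800; mod 256 = 32 → 20.
Outer hash (recomputed tag): sum = 100+92+92+92+92+92+92+32 = 684; mod 256 = 172 → ac.
Recomputed tag = ac; claimed = ac → match.

valid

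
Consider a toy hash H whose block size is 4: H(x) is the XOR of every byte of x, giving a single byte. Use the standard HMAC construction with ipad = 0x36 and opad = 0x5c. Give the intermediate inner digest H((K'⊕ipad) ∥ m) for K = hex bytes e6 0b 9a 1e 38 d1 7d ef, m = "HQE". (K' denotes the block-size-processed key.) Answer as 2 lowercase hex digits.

4e

Key hex bytes e6 0b 9a 1e 38 d1 7d ef is 8 bytes > B = 4, so hash it first: H(key) = 12, then zero-pad to 4 bytes: K' = 12 00 00 00.
K' ⊕ ipad = 24 36 36 36.
Inner input = 24 36 36 36 ∥ 48 51 45.
Inner hash: XOR 24⊕36⊕36⊕36⊕48⊕51⊕45 = 4e.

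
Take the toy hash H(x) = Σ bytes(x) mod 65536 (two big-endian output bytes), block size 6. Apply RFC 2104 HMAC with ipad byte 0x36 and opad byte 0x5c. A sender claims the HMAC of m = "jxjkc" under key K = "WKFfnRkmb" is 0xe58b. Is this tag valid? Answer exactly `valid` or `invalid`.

invalid

Key "WKFfnRkmb" = 57 4b 46 66 6e 52 6b 6d 62 is 9 bytes > B = 6, so hash it first: H(key) = 03 48, then zero-pad to 6 bytes: K' = 03 48 00 00 00 00.
K' ⊕ ipad = 35 7e 36 36 36 36; K' ⊕ opad = 5f 14 5c 5c 5c 5c.
Inner hash: sum = 53+126+54+54+54+54+106+120+106+107+99 = 933 → 03 a5.
Outer hash (recomputed tag): sum = 95+20+92+92+92+92+3+165 = 651 → 02 8b.
Recomputed tag = 028b; claimed = e58b → mismatch.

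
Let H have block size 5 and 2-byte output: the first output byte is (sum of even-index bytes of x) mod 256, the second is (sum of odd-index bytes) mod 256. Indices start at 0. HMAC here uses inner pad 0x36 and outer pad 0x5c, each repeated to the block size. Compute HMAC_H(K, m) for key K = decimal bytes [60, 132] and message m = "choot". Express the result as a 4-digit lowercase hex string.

4681

Key decimal bytes [60, 132] = 3c 84 is 2 bytes ≤ B = 5; zero-pad to 5 bytes: K' = 3c 84 00 00 00.
K' ⊕ ipad = 0a b2 36 36 36.  K' ⊕ opad = 60 d8 5c 5c 5c.
Inner input = (K'⊕ipad) ∥ m = 0a b2 36 36 36 ∥ 63 68 6f 6f 74.
Inner hash: even-index sum = 333 mod 256 = 77; odd-index sum = 558 mod 256 = 46 → 4d 2e.
Outer input = (K'⊕opad) ∥ inner = 60 d8 5c 5c 5c ∥ 4d 2e.
Outer hash (tag): even-index sum = 326 mod 256 = 70; odd-index sum = 385 mod 256 = 129 → 46 81.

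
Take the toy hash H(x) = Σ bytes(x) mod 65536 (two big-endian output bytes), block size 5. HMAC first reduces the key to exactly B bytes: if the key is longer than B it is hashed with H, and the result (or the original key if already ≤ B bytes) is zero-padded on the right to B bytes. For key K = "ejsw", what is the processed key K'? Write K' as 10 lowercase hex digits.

Key "ejsw" = 65 6a 73 77 is 4 bytes ≤ B = 5; zero-pad to 5 bytes: K' = 65 6a 73 77 00.

656a737700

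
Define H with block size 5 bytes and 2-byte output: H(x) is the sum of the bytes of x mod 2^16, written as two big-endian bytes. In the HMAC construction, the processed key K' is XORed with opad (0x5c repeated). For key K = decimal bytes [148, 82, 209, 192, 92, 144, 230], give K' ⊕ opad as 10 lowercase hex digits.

Key decimal bytes [148, 82, 209, 192, 92, 144, 230] = 94 52 d1 c0 5c 90 e6 is 7 bytes > B = 5, so hash it first: H(key) = 04 49, then zero-pad to 5 bytes: K' = 04 49 00 00 00.
XOR each byte with 0x5c: 04⊕5c=58, 49⊕5c=15, 00⊕5c=5c, 00⊕5c=5c, 00⊕5c=5c.

58155c5c5c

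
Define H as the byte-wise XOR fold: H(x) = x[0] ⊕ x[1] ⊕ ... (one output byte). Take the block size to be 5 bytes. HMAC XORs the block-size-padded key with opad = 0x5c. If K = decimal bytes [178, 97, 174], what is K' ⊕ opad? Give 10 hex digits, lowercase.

Key decimal bytes [178, 97, 174] = b2 61 ae is 3 bytes ≤ B = 5; zero-pad to 5 bytes: K' = b2 61 ae 00 00.
XOR each byte with 0x5c: b2⊕5c=ee, 61⊕5c=3d, ae⊕5c=f2, 00⊕5c=5c, 00⊕5c=5c.

ee3df25c5c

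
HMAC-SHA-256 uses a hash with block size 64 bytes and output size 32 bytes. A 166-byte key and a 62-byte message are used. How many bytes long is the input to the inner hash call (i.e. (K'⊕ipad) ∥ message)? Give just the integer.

126

Key is 166 > 64 bytes, so it is hashed to 32 bytes then zero-padded to 64: |K'| = 64.
Inner input = (K'⊕ipad) ∥ m → 64 + 62 = 126 bytes.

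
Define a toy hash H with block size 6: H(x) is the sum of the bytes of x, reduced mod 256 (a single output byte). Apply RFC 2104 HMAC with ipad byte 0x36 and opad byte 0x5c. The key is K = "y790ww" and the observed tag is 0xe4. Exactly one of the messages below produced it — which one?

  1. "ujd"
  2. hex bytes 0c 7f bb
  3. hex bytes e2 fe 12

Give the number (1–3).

2

Key "y790ww" = 79 37 39 30 77 77 is exactly B = 6 bytes: K' = 79 37 39 30 77 77.
K' ⊕ ipad = 4f 01 0f 06 41 41; K' ⊕ opad = 25 6b 65 6c 2b 2b.
m1: inner = H(4f 01 0f 06 41 41 75 6a 64) = 2a; tag = H(25 6b 65 6c 2b 2b 2a) = e1
m2: inner = H(4f 01 0f 06 41 41 0c 7f bb) = 2d; tag = H(25 6b 65 6c 2b 2b 2d) = e4 ← matches
m3: inner = H(4f 01 0f 06 41 41 e2 fe 12) = d9; tag = H(25 6b 65 6c 2b 2b d9) = 90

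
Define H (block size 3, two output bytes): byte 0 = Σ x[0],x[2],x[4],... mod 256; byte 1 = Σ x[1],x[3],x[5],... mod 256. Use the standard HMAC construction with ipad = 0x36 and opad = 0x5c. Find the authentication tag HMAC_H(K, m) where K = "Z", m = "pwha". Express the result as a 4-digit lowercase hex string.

70d6

Key "Z" = 5a is 1 byte ≤ B = 3; zero-pad to 3 bytes: K' = 5a 00 00.
K' ⊕ ipad = 6c 36 36.  K' ⊕ opad = 06 5c 5c.
Inner input = (K'⊕ipad) ∥ m = 6c 36 36 ∥ 70 77 68 61.
Inner hash: even-index sum = 378 mod 256 = 122; odd-index sum = 270 mod 256 = 14 → 7a 0e.
Outer input = (K'⊕opad) ∥ inner = 06 5c 5c ∥ 7a 0e.
Outer hash (tag): even-index sum = 112 mod 256 = 112; odd-index sum = 214 mod 256 = 214 → 70 d6.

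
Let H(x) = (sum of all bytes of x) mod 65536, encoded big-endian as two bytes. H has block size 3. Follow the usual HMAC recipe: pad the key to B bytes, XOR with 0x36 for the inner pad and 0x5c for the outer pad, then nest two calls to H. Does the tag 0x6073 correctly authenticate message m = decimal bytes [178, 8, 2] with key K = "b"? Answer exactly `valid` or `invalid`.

invalid

Key "b" = 62 is 1 byte ≤ B = 3; zero-pad to 3 bytes: K' = 62 00 00.
K' ⊕ ipad = 54 36 36; K' ⊕ opad = 3e 5c 5c.
Inner hash: sum = 84+54+54+178+8+2 = 380 → 01 7c.
Outer hash (recomputed tag): sum = 62+92+92+1+124 = 371 → 01 73.
Recomputed tag = 0173; claimed = 6073 → mismatch.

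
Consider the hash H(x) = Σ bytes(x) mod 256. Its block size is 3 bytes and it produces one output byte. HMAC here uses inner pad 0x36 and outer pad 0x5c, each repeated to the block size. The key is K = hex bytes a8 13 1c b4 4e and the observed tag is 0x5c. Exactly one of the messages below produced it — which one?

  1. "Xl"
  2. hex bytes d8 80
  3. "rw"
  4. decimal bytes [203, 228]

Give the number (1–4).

Key hex bytes a8 13 1c b4 4e is 5 bytes > B = 3, so hash it first: H(key) = d9, then zero-pad to 3 bytes: K' = d9 00 00.
K' ⊕ ipad = ef 36 36; K' ⊕ opad = 85 5c 5c.
m1: inner = H(ef 36 36 58 6c) = 1f; tag = H(85 5c 5c 1f) = 5c ← matches
m2: inner = H(ef 36 36 d8 80) = b3; tag = H(85 5c 5c b3) = f0
m3: inner = H(ef 36 36 72 77) = 44; tag = H(85 5c 5c 44) = 81
m4: inner = H(ef 36 36 cb e4) = 0a; tag = H(85 5c 5c 0a) = 47

1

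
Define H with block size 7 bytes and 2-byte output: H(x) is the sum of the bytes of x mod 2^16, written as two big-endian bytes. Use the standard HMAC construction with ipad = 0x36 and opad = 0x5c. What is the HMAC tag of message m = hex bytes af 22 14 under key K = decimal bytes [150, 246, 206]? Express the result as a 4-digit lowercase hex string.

038f

Key decimal bytes [150, 246, 206] = 96 f6 ce is 3 bytes ≤ B = 7; zero-pad to 7 bytes: K' = 96 f6 ce 00 00 00 00.
K' ⊕ ipad = a0 c0 f8 36 36 36 36.  K' ⊕ opad = ca aa 92 5c 5c 5c 5c.
Inner input = (K'⊕ipad) ∥ m = a0 c0 f8 36 36 36 36 ∥ af 22 14.
Inner hash: sum = 160+192+248+54+54+54+54+175+34+20 = 1045 → 04 15.
Outer input = (K'⊕opad) ∥ inner = ca aa 92 5c 5c 5c 5c ∥ 04 15.
Outer hash (tag): sum = 202+170+146+92+92+92+92+4+21 = 911 → 03 8f.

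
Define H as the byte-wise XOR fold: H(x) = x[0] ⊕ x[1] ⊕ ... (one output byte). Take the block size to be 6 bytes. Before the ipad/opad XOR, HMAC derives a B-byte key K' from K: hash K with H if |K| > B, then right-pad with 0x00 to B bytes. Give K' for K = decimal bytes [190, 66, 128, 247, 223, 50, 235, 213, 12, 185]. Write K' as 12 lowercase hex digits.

|K| = 10 > B = 6, so first hash the key.
H(K): XOR be⊕42⊕80⊕f7⊕df⊕32⊕eb⊕d5⊕0c⊕b9 = ed.
Zero-pad H(K) = ed to 6 bytes: K' = ed 00 00 00 00 00.

ed0000000000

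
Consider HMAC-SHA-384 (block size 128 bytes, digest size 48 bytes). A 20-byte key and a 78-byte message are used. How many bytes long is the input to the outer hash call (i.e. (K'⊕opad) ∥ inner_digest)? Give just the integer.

Key is 20 ≤ 128 bytes, zero-padded: |K'| = 128.
Outer input = (K'⊕opad) ∥ H(inner) → 128 + 48 = 176 bytes.

176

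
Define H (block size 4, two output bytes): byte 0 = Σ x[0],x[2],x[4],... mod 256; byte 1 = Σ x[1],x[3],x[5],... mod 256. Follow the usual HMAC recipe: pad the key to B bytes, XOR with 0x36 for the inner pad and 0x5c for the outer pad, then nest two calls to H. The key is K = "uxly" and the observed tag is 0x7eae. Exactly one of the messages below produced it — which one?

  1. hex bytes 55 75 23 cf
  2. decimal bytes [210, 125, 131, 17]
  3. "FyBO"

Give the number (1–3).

3

Key "uxly" = 75 78 6c 79 is exactly B = 4 bytes: K' = 75 78 6c 79.
K' ⊕ ipad = 43 4e 5a 4f; K' ⊕ opad = 29 24 30 25.
m1: inner = H(43 4e 5a 4f 55 75 23 cf) = 15 e1; tag = H(29 24 30 25 15 e1) = 6e2a
m2: inner = H(43 4e 5a 4f d2 7d 83 11) = f2 2b; tag = H(29 24 30 25 f2 2b) = 4b74
m3: inner = H(43 4e 5a 4f 46 79 42 4f) = 25 65; tag = H(29 24 30 25 25 65) = 7eae ← matches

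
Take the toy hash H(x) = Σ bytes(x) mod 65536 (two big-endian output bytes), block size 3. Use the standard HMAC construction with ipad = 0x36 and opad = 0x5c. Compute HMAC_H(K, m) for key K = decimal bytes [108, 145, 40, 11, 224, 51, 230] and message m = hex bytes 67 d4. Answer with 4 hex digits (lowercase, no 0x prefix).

01f6

Key decimal bytes [108, 145, 40, 11, 224, 51, 230] = 6c 91 28 0b e0 33 e6 is 7 bytes > B = 3, so hash it first: H(key) = 03 29, then zero-pad to 3 bytes: K' = 03 29 00.
K' ⊕ ipad = 35 1f 36.  K' ⊕ opad = 5f 75 5c.
Inner input = (K'⊕ipad) ∥ m = 35 1f 36 ∥ 67 d4.
Inner hash: sum = 53+31+54+103+212 = 453 → 01 c5.
Outer input = (K'⊕opad) ∥ inner = 5f 75 5c ∥ 01 c5.
Outer hash (tag): sum = 95+117+92+1+197 = 502 → 01 f6.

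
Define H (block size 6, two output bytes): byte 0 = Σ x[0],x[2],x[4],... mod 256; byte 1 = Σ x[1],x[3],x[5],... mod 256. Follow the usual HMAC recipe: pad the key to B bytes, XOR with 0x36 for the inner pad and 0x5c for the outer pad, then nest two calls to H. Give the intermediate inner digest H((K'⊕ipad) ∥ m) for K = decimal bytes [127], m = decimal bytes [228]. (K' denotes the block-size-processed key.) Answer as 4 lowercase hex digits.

99a2

Key decimal bytes [127] = 7f is 1 byte ≤ B = 6; zero-pad to 6 bytes: K' = 7f 00 00 00 00 00.
K' ⊕ ipad = 49 36 36 36 36 36.
Inner input = 49 36 36 36 36 36 ∥ e4.
Inner hash: even-index sum = 409 mod 256 = 153; odd-index sum = 162 mod 256 = 162 → 99 a2.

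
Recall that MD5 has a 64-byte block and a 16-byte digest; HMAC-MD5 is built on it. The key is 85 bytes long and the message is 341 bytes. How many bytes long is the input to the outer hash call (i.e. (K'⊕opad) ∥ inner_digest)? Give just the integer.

Key is 85 > 64 bytes, so it is hashed to 16 bytes then zero-padded to 64: |K'| = 64.
Outer input = (K'⊕opad) ∥ H(inner) → 64 + 16 = 80 bytes.

80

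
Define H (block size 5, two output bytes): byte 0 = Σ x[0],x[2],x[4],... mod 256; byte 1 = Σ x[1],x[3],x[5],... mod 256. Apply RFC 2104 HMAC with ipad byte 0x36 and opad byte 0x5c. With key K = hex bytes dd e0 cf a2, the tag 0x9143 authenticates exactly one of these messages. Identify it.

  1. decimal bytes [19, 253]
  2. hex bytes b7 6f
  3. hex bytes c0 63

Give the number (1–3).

2

Key hex bytes dd e0 cf a2 is 4 bytes ≤ B = 5; zero-pad to 5 bytes: K' = dd e0 cf a2 00.
K' ⊕ ipad = eb d6 f9 94 36; K' ⊕ opad = 81 bc 93 fe 5c.
m1: inner = H(eb d6 f9 94 36 13 fd) = 17 7d; tag = H(81 bc 93 fe 5c 17 7d) = edd1
m2: inner = H(eb d6 f9 94 36 b7 6f) = 89 21; tag = H(81 bc 93 fe 5c 89 21) = 9143 ← matches
m3: inner = H(eb d6 f9 94 36 c0 63) = 7d 2a; tag = H(81 bc 93 fe 5c 7d 2a) = 9a37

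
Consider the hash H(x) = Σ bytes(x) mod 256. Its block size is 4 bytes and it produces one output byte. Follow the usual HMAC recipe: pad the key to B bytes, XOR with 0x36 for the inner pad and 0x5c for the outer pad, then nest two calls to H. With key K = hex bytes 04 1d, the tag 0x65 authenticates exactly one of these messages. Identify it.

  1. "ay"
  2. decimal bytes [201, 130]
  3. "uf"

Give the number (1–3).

Key hex bytes 04 1d is 2 bytes ≤ B = 4; zero-pad to 4 bytes: K' = 04 1d 00 00.
K' ⊕ ipad = 32 2b 36 36; K' ⊕ opad = 58 41 5c 5c.
m1: inner = H(32 2b 36 36 61 79) = a3; tag = H(58 41 5c 5c a3) = f4
m2: inner = H(32 2b 36 36 c9 82) = 14; tag = H(58 41 5c 5c 14) = 65 ← matches
m3: inner = H(32 2b 36 36 75 66) = a4; tag = H(58 41 5c 5c a4) = f5

2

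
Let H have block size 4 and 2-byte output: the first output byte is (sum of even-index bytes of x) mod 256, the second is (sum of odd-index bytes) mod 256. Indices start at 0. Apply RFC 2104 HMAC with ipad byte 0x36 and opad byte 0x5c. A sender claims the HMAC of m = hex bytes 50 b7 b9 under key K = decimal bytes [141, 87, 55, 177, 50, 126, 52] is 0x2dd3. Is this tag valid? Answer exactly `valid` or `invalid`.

Key decimal bytes [141, 87, 55, 177, 50, 126, 52] = 8d 57 37 b1 32 7e 34 is 7 bytes > B = 4, so hash it first: H(key) = 2a 86, then zero-pad to 4 bytes: K' = 2a 86 00 00.
K' ⊕ ipad = 1c b0 36 36; K' ⊕ opad = 76 da 5c 5c.
Inner hash: even-index sum = 347 mod 256 = 91; odd-index sum = 413 mod 256 = 157 → 5b 9d.
Outer hash (recomputed tag): even-index sum = 301 mod 256 = 45; odd-index sum = 467 mod 256 = 211 → 2d d3.
Recomputed tag = 2dd3; claimed = 2dd3 → match.

valid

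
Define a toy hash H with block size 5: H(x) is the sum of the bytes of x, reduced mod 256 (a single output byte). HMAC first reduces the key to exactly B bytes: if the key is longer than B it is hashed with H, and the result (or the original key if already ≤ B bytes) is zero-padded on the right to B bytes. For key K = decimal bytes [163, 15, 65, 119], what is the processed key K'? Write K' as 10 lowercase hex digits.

a30f417700

Key decimal bytes [163, 15, 65, 119] = a3 0f 41 77 is 4 bytes ≤ B = 5; zero-pad to 5 bytes: K' = a3 0f 41 77 00.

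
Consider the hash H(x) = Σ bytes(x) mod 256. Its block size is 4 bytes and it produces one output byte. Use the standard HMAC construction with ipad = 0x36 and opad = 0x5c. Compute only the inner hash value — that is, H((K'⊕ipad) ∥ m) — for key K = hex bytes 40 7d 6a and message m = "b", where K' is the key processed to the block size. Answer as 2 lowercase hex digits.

Key hex bytes 40 7d 6a is 3 bytes ≤ B = 4; zero-pad to 4 bytes: K' = 40 7d 6a 00.
K' ⊕ ipad = 76 4b 5c 36.
Inner input = 76 4b 5c 36 ∥ 62.
Inner hash: sum = 118+75+92+54+98 = 437; mod 256 = 181 → b5.

b5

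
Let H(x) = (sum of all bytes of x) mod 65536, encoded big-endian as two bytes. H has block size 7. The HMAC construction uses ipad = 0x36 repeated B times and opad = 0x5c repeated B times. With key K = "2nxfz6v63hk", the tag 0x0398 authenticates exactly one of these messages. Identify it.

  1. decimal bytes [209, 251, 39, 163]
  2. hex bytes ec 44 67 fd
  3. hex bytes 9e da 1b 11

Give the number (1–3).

2

Key "2nxfz6v63hk" = 32 6e 78 66 7a 36 76 36 33 68 6b is 11 bytes > B = 7, so hash it first: H(key) = 03 e0, then zero-pad to 7 bytes: K' = 03 e0 00 00 00 00 00.
K' ⊕ ipad = 35 d6 36 36 36 36 36; K' ⊕ opad = 5f bc 5c 5c 5c 5c 5c.
m1: inner = H(35 d6 36 36 36 36 36 d1 fb 27 a3) = 04 af; tag = H(5f bc 5c 5c 5c 5c 5c 04 af) = 039a
m2: inner = H(35 d6 36 36 36 36 36 ec 44 67 fd) = 04 ad; tag = H(5f bc 5c 5c 5c 5c 5c 04 ad) = 0398 ← matches
m3: inner = H(35 d6 36 36 36 36 36 9e da 1b 11) = 03 bd; tag = H(5f bc 5c 5c 5c 5c 5c 03 bd) = 03a7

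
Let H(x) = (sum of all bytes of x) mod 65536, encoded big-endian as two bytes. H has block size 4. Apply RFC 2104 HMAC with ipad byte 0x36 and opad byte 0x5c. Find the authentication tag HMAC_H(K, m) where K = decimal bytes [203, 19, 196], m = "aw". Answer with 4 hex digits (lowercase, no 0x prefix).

01ff

Key decimal bytes [203, 19, 196] = cb 13 c4 is 3 bytes ≤ B = 4; zero-pad to 4 bytes: K' = cb 13 c4 00.
K' ⊕ ipad = fd 25 f2 36.  K' ⊕ opad = 97 4f 98 5c.
Inner input = (K'⊕ipad) ∥ m = fd 25 f2 36 ∥ 61 77.
Inner hash: sum = 253+37+242+54+97+119 = 802 → 03 22.
Outer input = (K'⊕opad) ∥ inner = 97 4f 98 5c ∥ 03 22.
Outer hash (tag): sum = 151+79+152+92+3+34 = 511 → 01 ff.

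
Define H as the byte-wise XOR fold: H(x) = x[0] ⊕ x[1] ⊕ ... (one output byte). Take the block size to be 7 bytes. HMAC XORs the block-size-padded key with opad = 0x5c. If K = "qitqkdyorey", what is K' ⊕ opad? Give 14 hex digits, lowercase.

Key "qitqkdyorey" = 71 69 74 71 6b 64 79 6f 72 65 79 is 11 bytes > B = 7, so hash it first: H(key) = 6a, then zero-pad to 7 bytes: K' = 6a 00 00 00 00 00 00.
XOR each byte with 0x5c: 6a⊕5c=36, 00⊕5c=5c, 00⊕5c=5c, 00⊕5c=5c, 00⊕5c=5c, 00⊕5c=5c, 00⊕5c=5c.

365c5c5c5c5c5c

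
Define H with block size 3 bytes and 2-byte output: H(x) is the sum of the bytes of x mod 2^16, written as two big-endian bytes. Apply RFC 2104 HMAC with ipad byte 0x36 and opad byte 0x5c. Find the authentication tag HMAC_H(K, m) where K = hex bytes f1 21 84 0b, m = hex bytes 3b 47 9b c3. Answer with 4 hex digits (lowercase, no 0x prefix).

Key hex bytes f1 21 84 0b is 4 bytes > B = 3, so hash it first: H(key) = 01 a1, then zero-pad to 3 bytes: K' = 01 a1 00.
K' ⊕ ipad = 37 97 36.  K' ⊕ opad = 5d fd 5c.
Inner input = (K'⊕ipad) ∥ m = 37 97 36 ∥ 3b 47 9b c3.
Inner hash: sum = 55+151+54+59+71+155+195 = 740 → 02 e4.
Outer input = (K'⊕opad) ∥ inner = 5d fd 5c ∥ 02 e4.
Outer hash (tag): sum = 93+253+92+2+228 = 668 → 02 9c.

029c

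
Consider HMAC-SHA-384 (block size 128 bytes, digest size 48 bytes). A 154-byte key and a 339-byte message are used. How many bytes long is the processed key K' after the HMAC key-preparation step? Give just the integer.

128

Key is 154 > 128 bytes, so it is hashed to 48 bytes then zero-padded to 128: |K'| = 128.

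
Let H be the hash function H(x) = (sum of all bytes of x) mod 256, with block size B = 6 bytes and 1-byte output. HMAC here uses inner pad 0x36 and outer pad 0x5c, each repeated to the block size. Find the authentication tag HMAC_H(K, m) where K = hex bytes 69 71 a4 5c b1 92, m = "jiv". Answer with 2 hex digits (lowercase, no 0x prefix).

Key hex bytes 69 71 a4 5c b1 92 is exactly B = 6 bytes: K' = 69 71 a4 5c b1 92.
K' ⊕ ipad = 5f 47 92 6a 87 a4.  K' ⊕ opad = 35 2d f8 00 ed ce.
Inner input = (K'⊕ipad) ∥ m = 5f 47 92 6a 87 a4 ∥ 6a 69 76.
Inner hash: sum = 95+71+146+106+135+164+106+105+118 = 1046; mod 256 = 22 → 16.
Outer input = (K'⊕opad) ∥ inner = 35 2d f8 00 ed ce ∥ 16.
Outer hash (tag): sum = 53+45+248+0+237+206+22 = 811; mod 256 = 43 → 2b.

2b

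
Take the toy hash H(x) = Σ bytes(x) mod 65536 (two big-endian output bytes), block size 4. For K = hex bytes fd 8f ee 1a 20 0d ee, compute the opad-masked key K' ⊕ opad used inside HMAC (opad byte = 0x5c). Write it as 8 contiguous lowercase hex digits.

5ff35c5c

Key hex bytes fd 8f ee 1a 20 0d ee is 7 bytes > B = 4, so hash it first: H(key) = 03 af, then zero-pad to 4 bytes: K' = 03 af 00 00.
XOR each byte with 0x5c: 03⊕5c=5f, af⊕5c=f3, 00⊕5c=5c, 00⊕5c=5c.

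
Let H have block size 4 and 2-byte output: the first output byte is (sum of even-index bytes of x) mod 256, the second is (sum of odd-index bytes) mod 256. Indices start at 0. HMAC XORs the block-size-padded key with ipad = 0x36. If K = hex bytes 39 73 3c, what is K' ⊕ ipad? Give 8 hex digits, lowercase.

0f450a36

Key hex bytes 39 73 3c is 3 bytes ≤ B = 4; zero-pad to 4 bytes: K' = 39 73 3c 00.
XOR each byte with 0x36: 39⊕36=0f, 73⊕36=45, 3c⊕36=0a, 00⊕36=36.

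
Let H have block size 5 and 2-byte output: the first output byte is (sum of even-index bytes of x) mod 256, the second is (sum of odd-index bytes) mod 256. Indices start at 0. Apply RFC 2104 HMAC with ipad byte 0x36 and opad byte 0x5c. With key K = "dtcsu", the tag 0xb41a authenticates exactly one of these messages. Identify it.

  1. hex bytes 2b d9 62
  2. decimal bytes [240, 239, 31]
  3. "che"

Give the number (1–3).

1

Key "dtcsu" = 64 74 63 73 75 is exactly B = 5 bytes: K' = 64 74 63 73 75.
K' ⊕ ipad = 52 42 55 45 43; K' ⊕ opad = 38 28 3f 2f 29.
m1: inner = H(52 42 55 45 43 2b d9 62) = c3 14; tag = H(38 28 3f 2f 29 c3 14) = b41a ← matches
m2: inner = H(52 42 55 45 43 f0 ef 1f) = d9 96; tag = H(38 28 3f 2f 29 d9 96) = 3630
m3: inner = H(52 42 55 45 43 63 68 65) = 52 4f; tag = H(38 28 3f 2f 29 52 4f) = efa9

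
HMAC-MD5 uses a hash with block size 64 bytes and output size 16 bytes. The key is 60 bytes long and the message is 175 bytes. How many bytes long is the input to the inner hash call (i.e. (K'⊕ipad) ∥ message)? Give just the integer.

239

Key is 60 ≤ 64 bytes, zero-padded: |K'| = 64.
Inner input = (K'⊕ipad) ∥ m → 64 + 175 = 239 bytes.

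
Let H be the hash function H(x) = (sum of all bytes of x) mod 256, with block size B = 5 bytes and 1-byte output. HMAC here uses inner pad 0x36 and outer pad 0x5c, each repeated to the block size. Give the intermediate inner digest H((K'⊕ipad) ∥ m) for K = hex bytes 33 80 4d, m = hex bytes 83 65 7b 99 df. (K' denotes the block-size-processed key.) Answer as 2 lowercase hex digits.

Key hex bytes 33 80 4d is 3 bytes ≤ B = 5; zero-pad to 5 bytes: K' = 33 80 4d 00 00.
K' ⊕ ipad = 05 b6 7b 36 36.
Inner input = 05 b6 7b 36 36 ∥ 83 65 7b 99 df.
Inner hash: sum = 5+182+123+54+54+131+101+123+153+223 = 1149; mod 256 = 125 → 7d.

7d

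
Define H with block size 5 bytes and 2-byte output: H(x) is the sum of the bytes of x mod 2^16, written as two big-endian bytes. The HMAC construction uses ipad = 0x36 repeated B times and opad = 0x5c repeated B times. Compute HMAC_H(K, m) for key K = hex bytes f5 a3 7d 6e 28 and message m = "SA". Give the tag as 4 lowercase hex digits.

031e

Key hex bytes f5 a3 7d 6e 28 is exactly B = 5 bytes: K' = f5 a3 7d 6e 28.
K' ⊕ ipad = c3 95 4b 58 1e.  K' ⊕ opad = a9 ff 21 32 74.
Inner input = (K'⊕ipad) ∥ m = c3 95 4b 58 1e ∥ 53 41.
Inner hash: sum = 195+149+75+88+30+83+65 = 685 → 02 ad.
Outer input = (K'⊕opad) ∥ inner = a9 ff 21 32 74 ∥ 02 ad.
Outer hash (tag): sum = 169+255+33+50+116+2+173 = 798 → 03 1e.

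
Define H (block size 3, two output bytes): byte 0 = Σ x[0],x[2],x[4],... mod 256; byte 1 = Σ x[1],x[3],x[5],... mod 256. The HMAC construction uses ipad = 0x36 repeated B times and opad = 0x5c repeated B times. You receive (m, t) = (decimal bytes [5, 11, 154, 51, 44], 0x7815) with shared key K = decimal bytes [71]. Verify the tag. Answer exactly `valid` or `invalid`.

invalid

Key decimal bytes [71] = 47 is 1 byte ≤ B = 3; zero-pad to 3 bytes: K' = 47 00 00.
K' ⊕ ipad = 71 36 36; K' ⊕ opad = 1b 5c 5c.
Inner hash: even-index sum = 229 mod 256 = 229; odd-index sum = 257 mod 256 = 1 → e5 01.
Outer hash (recomputed tag): even-index sum = 120 mod 256 = 120; odd-index sum = 321 mod 256 = 65 → 78 41.
Recomputed tag = 7841; claimed = 7815 → mismatch.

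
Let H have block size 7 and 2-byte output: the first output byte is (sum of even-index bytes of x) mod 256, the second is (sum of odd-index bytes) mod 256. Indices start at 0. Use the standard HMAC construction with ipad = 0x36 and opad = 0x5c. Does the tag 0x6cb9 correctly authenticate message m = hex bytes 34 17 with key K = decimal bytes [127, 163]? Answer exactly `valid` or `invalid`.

Key decimal bytes [127, 163] = 7f a3 is 2 bytes ≤ B = 7; zero-pad to 7 bytes: K' = 7f a3 00 00 00 00 00.
K' ⊕ ipad = 49 95 36 36 36 36 36; K' ⊕ opad = 23 ff 5c 5c 5c 5c 5c.
Inner hash: even-index sum = 258 mod 256 = 2; odd-index sum = 309 mod 256 = 53 → 02 35.
Outer hash (recomputed tag): even-index sum = 364 mod 256 = 108; odd-index sum = 441 mod 256 = 185 → 6c b9.
Recomputed tag = 6cb9; claimed = 6cb9 → match.

valid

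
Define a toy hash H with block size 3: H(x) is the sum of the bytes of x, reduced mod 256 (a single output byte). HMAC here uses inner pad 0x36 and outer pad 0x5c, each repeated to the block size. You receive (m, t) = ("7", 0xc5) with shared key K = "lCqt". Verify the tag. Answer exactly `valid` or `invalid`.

Key "lCqt" = 6c 43 71 74 is 4 bytes > B = 3, so hash it first: H(key) = 94, then zero-pad to 3 bytes: K' = 94 00 00.
K' ⊕ ipad = a2 36 36; K' ⊕ opad = c8 5c 5c.
Inner hash: sum = 162+54+54+55 = 325; mod 256 = 69 → 45.
Outer hash (recomputed tag): sum = 200+92+92+69 = 453; mod 256 = 197 → c5.
Recomputed tag = c5; claimed = c5 → match.

valid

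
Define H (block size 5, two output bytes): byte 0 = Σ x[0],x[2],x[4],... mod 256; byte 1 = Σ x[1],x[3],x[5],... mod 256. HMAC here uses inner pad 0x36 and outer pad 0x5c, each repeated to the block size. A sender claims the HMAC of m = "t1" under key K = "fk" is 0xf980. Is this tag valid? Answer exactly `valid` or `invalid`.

Key "fk" = 66 6b is 2 bytes ≤ B = 5; zero-pad to 5 bytes: K' = 66 6b 00 00 00.
K' ⊕ ipad = 50 5d 36 36 36; K' ⊕ opad = 3a 37 5c 5c 5c.
Inner hash: even-index sum = 237 mod 256 = 237; odd-index sum = 263 mod 256 = 7 → ed 07.
Outer hash (recomputed tag): even-index sum = 249 mod 256 = 249; odd-index sum = 384 mod 256 = 128 → f9 80.
Recomputed tag = f980; claimed = f980 → match.

valid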